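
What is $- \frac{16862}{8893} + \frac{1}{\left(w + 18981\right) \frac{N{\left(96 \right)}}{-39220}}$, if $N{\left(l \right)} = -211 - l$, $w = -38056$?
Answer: $- \frac{19818615402}{10415526065} \approx -1.9028$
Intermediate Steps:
$- \frac{16862}{8893} + \frac{1}{\left(w + 18981\right) \frac{N{\left(96 \right)}}{-39220}} = - \frac{16862}{8893} + \frac{1}{\left(-38056 + 18981\right) \frac{-211 - 96}{-39220}} = \left(-16862\right) \frac{1}{8893} + \frac{1}{\left(-19075\right) \left(-211 - 96\right) \left(- \frac{1}{39220}\right)} = - \frac{16862}{8893} - \frac{1}{19075 \left(\left(-307\right) \left(- \frac{1}{39220}\right)\right)} = - \frac{16862}{8893} - \frac{1}{19075 \cdot \frac{307}{39220}} = - \frac{16862}{8893} - \frac{7844}{1171205} = - \frac{19818615402}{10415526065}$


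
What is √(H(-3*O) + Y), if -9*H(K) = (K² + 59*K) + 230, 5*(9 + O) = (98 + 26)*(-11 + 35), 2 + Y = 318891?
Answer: I*√2978639/15 ≈ 115.06*I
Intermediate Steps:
Y = 318889 (Y = -2 + 318891 = 318889)
O = 2931/5 (O = -9 + ((98 + 26)*(-11 + 35))/5 = -9 + (124*24)/5 = -9 + (⅕)*2976 = -9 + 2976/5 = 2931/5 ≈ 586.20)
H(K) = -230/9 - 59*K/9 - K²/9 (H(K) = -((K² + 59*K) + 230)/9 = -(230 + K² + 59*K)/9 = -230/9 - 59*K/9 - K²/9)
√(H(-3*O) + Y) = √((-230/9 - (-59)*2931/(3*5) - (-3*2931/5)²/9) + 318889) = √((-230/9 - 59/9*(-8793/5) - (-8793/5)²/9) + 318889) = √((-230/9 + 57643/5 - ⅑*77316849/25) + 318889) = √((-230/9 + 57643/5 - 8590761/25) + 318889) = √(-74728664/225 + 318889) = √(-2978639/225) = I*√2978639/15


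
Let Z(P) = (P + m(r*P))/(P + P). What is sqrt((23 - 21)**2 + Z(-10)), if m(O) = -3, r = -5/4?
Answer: sqrt(465)/10 ≈ 2.1564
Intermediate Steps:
r = -5/4 (r = -5*1/4 = -5/4 ≈ -1.2500)
Z(P) = (-3 + P)/(2*P) (Z(P) = (P - 3)/(P + P) = (-3 + P)/((2*P)) = (-3 + P)*(1/(2*P)) = (-3 + P)/(2*P))
sqrt((23 - 21)**2 + Z(-10)) = sqrt((23 - 21)**2 + (1/2)*(-3 - 10)/(-10)) = sqrt(2**2 + (1/2)*(-1/10)*(-13)) = sqrt(4 + 13/20) = sqrt(93/20) = sqrt(465)/10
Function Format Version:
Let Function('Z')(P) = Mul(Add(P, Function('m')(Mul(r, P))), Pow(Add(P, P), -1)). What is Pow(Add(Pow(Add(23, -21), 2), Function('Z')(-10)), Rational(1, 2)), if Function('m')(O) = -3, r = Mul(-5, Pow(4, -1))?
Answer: Mul(Rational(1, 10), Pow(465, Rational(1, 2))) ≈ 2.1564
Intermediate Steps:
r = Rational(-5, 4) (r = Mul(-5, Rational(1, 4)) = Rational(-5, 4) ≈ -1.2500)
Function('Z')(P) = Mul(Rational(1, 2), Pow(P, -1), Add(-3, P)) (Function('Z')(P) = Mul(Add(P, -3), Pow(Add(P, P), -1)) = Mul(Add(-3, P), Pow(Mul(2, P), -1)) = Mul(Add(-3, P), Mul(Rational(1, 2), Pow(P, -1))) = Mul(Rational(1, 2), Pow(P, -1), Add(-3, P)))
Pow(Add(Pow(Add(23, -21), 2), Function('Z')(-10)), Rational(1, 2)) = Pow(Add(Pow(Add(23, -21), 2), Mul(Rational(1, 2), Pow(-10, -1), Add(-3, -10))), Rational(1, 2)) = Pow(Add(Pow(2, 2), Mul(Rational(1, 2), Rational(-1, 10), -13)), Rational(1, 2)) = Pow(Add(4, Rational(13, 20)), Rational(1, 2)) = Pow(Rational(93, 20), Rational(1, 2)) = Mul(Rational(1, 10), Pow(465, Rational(1, 2)))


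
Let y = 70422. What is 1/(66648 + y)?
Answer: 1/137070 ≈ 7.2955e-6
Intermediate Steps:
1/(66648 + y) = 1/(66648 + 70422) = 1/137070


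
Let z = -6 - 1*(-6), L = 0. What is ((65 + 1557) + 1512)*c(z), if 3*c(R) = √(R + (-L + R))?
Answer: 0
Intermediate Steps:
z = 0 (z = -6 + 6 = 0)
c(R) = √2*√R/3 (c(R) = √(R + (-1*0 + R))/3 = √(R + (0 + R))/3 = √(R + R)/3 = √(2*R)/3 = (√2*√R)/3 = √2*√R/3)
((65 + 1557) + 1512)*c(z) = ((65 + 1557) + 1512)*(√2*√0/3) = (1622 + 1512)*((⅓)*√2*0) = 3134*0 = 0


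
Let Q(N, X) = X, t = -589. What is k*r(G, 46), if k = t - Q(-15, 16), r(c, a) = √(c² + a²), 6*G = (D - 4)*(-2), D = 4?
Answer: -27830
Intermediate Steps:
G = 0 (G = ((4 - 4)*(-2))/6 = (0*(-2))/6 = (⅙)*0 = 0)
r(c, a) = √(a² + c²)
k = -605 (k = -589 - 1*16 = -589 - 16 = -605)
k*r(G, 46) = -605*√(46² + 0²) = -605*√(2116 + 0) = -605*√2116 = -605*46 = -27830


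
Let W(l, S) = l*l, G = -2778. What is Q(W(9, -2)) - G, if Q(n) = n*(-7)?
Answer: 2211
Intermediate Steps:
W(l, S) = l²
Q(n) = -7*n
Q(W(9, -2)) - G = -7*9² - 1*(-2778) = -7*81 + 2778 = -567 + 2778 = 2211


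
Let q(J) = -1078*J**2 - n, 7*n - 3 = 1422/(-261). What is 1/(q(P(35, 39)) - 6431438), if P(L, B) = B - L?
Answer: -203/1309083187 ≈ -1.5507e-7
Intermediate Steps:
n = -71/203 (n = 3/7 + (1422/(-261))/7 = 3/7 + (1422*(-1/261))/7 = 3/7 + (1/7)*(-158/29) = 3/7 - 158/203 = -71/203 ≈ -0.34975)
q(J) = 71/203 - 1078*J**2 (q(J) = -1078*J**2 - 1*(-71/203) = -1078*J**2 + 71/203 = 71/203 - 1078*J**2)
1/(q(P(35, 39)) - 6431438) = 1/((71/203 - 1078*(39 - 1*35)**2) - 6431438) = 1/((71/203 - 1078*(39 - 35)**2) - 6431438) = 1/((71/203 - 1078*4**2) - 6431438) = 1/((71/203 - 1078*16) - 6431438) = 1/((71/203 - 17248) - 6431438) = 1/(-3501273/203 - 6431438) = 1/(-1309083187/203) = -203/1309083187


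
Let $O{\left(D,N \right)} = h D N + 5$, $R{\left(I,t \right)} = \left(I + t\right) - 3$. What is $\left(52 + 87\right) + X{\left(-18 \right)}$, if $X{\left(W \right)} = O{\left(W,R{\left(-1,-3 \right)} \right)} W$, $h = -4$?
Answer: $9121$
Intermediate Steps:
$R{\left(I,t \right)} = -3 + I + t$
$O{\left(D,N \right)} = 5 - 4 D N$ ($O{\left(D,N \right)} = - 4 D N + 5 = 5 - 4 D N$)
$X{\left(W \right)} = W \left(5 + 28 W\right)$ ($X{\left(W \right)} = \left(5 - 4 W \left(-3 - 1 - 3\right)\right) W = \left(5 - 4 W \left(-7\right)\right) W = \left(5 + 28 W\right) W = W \left(5 + 28 W\right)$)
$\left(52 + 87\right) + X{\left(-18 \right)} = \left(52 + 87\right) - 18 \left(5 + 28 \left(-18\right)\right) = 139 - 18 \left(5 - 504\right) = 139 - -8982 = 139 + 8982 = 9121$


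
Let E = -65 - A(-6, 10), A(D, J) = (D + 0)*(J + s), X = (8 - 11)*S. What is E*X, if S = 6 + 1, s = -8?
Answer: 1113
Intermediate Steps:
S = 7
X = -21 (X = (8 - 11)*7 = -3*7 = -21)
A(D, J) = D*(-8 + J) (A(D, J) = (D + 0)*(J - 8) = D*(-8 + J))
E = -53 (E = -65 - (-6)*(-8 + 10) = -65 - (-6)*2 = -65 - 1*(-12) = -65 + 12 = -53)
E*X = -53*(-21) = 1113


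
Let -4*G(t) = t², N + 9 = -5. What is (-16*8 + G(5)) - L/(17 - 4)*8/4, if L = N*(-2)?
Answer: -7205/52 ≈ -138.56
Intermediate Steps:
N = -14 (N = -9 - 5 = -14)
L = 28 (L = -14*(-2) = 28)
G(t) = -t²/4
(-16*8 + G(5)) - L/(17 - 4)*8/4 = (-16*8 - ¼*5²) - 28/(17 - 4)*8/4 = (-128 - ¼*25) - 28/13*8*(¼) = (-128 - 25/4) - (1/13)*28*2 = -537/4 - 28*2/13 = -537/4 - 1*56/13 = -537/4 - 56/13 = -7205/52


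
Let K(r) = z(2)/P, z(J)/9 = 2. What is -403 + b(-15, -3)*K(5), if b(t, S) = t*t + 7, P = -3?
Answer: -1795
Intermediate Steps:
z(J) = 18 (z(J) = 9*2 = 18)
K(r) = -6 (K(r) = 18/(-3) = 18*(-⅓) = -6)
b(t, S) = 7 + t² (b(t, S) = t² + 7 = 7 + t²)
-403 + b(-15, -3)*K(5) = -403 + (7 + (-15)²)*(-6) = -403 + (7 + 225)*(-6) = -403 + 232*(-6) = -403 - 1392 = -1795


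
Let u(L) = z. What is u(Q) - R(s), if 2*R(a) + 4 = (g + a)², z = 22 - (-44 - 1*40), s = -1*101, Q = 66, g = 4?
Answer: -9193/2 ≈ -4596.5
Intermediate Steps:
s = -101
z = 106 (z = 22 - (-44 - 40) = 22 - 1*(-84) = 22 + 84 = 106)
u(L) = 106
R(a) = -2 + (4 + a)²/2
u(Q) - R(s) = 106 - (-2 + (4 - 101)²/2) = 106 - (-2 + (½)*(-97)²) = 106 - (-2 + (½)*9409) = 106 - (-2 + 9409/2) = 106 - 1*9405/2 = 106 - 9405/2 = -9193/2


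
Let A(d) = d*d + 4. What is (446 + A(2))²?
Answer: 206116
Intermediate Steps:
A(d) = 4 + d² (A(d) = d² + 4 = 4 + d²)
(446 + A(2))² = (446 + (4 + 2²))² = (446 + (4 + 4))² = (446 + 8)² = 454² = 206116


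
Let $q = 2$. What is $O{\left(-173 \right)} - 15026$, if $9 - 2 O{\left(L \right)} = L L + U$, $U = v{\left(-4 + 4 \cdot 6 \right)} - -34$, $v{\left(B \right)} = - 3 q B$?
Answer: $-29943$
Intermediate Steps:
$v{\left(B \right)} = - 6 B$ ($v{\left(B \right)} = \left(-3\right) 2 B = - 6 B$)
$U = -86$ ($U = - 6 \left(-4 + 4 \cdot 6\right) - -34 = - 6 \left(-4 + 24\right) + 34 = \left(-6\right) 20 + 34 = -120 + 34 = -86$)
$O{\left(L \right)} = \frac{95}{2} - \frac{L^{2}}{2}$ ($O{\left(L \right)} = \frac{9}{2} - \frac{L L - 86}{2} = \frac{9}{2} - \frac{L^{2} - 86}{2} = \frac{9}{2} - \frac{-86 + L^{2}}{2} = \frac{9}{2} - \left(-43 + \frac{L^{2}}{2}\right) = \frac{95}{2} - \frac{L^{2}}{2}$)
$O{\left(-173 \right)} - 15026 = \left(\frac{95}{2} - \frac{\left(-173\right)^{2}}{2}\right) - 15026 = \left(\frac{95}{2} - \frac{29929}{2}\right) - 15026 = -14917 - 15026 = -29943$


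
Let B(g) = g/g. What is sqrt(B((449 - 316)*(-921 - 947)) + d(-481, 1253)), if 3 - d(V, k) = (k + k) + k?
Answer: I*sqrt(3755) ≈ 61.278*I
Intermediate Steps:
d(V, k) = 3 - 3*k (d(V, k) = 3 - ((k + k) + k) = 3 - (2*k + k) = 3 - 3*k)
B(g) = 1
sqrt(B((449 - 316)*(-921 - 947)) + d(-481, 1253)) = sqrt(1 + (3 - 3*1253)) = sqrt(1 + (3 - 3759)) = sqrt(1 - 3756) = sqrt(-3755) = I*sqrt(3755)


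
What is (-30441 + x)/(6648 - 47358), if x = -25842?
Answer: 18761/13570 ≈ 1.3825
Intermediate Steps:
(-30441 + x)/(6648 - 47358) = (-30441 - 25842)/(6648 - 47358) = -56283/(-40710) = -56283*(-1/40710) = 18761/13570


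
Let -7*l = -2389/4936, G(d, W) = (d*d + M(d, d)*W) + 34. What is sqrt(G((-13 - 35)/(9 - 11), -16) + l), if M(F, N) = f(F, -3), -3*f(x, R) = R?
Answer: sqrt(177305980726)/17276 ≈ 24.374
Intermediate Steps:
f(x, R) = -R/3
M(F, N) = 1 (M(F, N) = -1/3*(-3) = 1)
G(d, W) = 34 + W + d**2 (G(d, W) = (d*d + 1*W) + 34 = (d**2 + W) + 34 = (W + d**2) + 34 = 34 + W + d**2)
l = 2389/34552 (l = -(-2389)/(7*4936) = -1/7*(-2389/4936) = 2389/34552 ≈ 0.069142)
sqrt(G((-13 - 35)/(9 - 11), -16) + l) = sqrt((34 - 16 + ((-13 - 35)/(9 - 11))**2) + 2389/34552) = sqrt((34 - 16 + (-48/(-2))**2) + 2389/34552) = sqrt((34 - 16 + (-48*(-1/2))**2) + 2389/34552) = sqrt((34 - 16 + 24**2) + 2389/34552) = sqrt((34 - 16 + 576) + 2389/34552) = sqrt(594 + 2389/34552) = sqrt(20526277/34552) = sqrt(177305980726)/17276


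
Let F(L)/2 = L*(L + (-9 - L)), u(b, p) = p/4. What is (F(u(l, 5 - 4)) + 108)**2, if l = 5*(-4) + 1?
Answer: 42849/4 ≈ 10712.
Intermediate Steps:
l = -19 (l = -20 + 1 = -19)
u(b, p) = p/4 (u(b, p) = p*(1/4) = p/4)
F(L) = -18*L (F(L) = 2*(L*(L + (-9 - L))) = 2*(L*(-9)) = 2*(-9*L) = -18*L)
(F(u(l, 5 - 4)) + 108)**2 = (-9*(5 - 4)/2 + 108)**2 = (-9/2 + 108)**2 = (207/2)**2 = 42849/4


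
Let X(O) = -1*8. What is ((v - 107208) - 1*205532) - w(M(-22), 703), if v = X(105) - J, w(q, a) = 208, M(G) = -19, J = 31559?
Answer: -344515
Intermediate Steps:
X(O) = -8
v = -31567 (v = -8 - 1*31559 = -8 - 31559 = -31567)
((v - 107208) - 1*205532) - w(M(-22), 703) = ((-31567 - 107208) - 1*205532) - 1*208 = (-138775 - 205532) - 208 = -344307 - 208 = -344515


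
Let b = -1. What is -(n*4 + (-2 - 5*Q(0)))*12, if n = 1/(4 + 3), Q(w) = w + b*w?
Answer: 120/7 ≈ 17.143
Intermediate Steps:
Q(w) = 0 (Q(w) = w - w = 0)
n = ⅐ (n = 1/7 = ⅐ ≈ 0.14286)
-(n*4 + (-2 - 5*Q(0)))*12 = -((⅐)*4 + (-2 - 5*0))*12 = -(4/7 + (-2 + 0))*12 = -(4/7 - 2)*12 = -1*(-10/7)*12 = (10/7)*12 = 120/7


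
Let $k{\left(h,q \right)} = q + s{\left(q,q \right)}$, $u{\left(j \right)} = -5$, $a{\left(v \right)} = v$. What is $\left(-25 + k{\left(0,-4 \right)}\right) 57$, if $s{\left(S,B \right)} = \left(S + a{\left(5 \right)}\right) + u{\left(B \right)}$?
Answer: $-1881$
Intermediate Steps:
$s{\left(S,B \right)} = S$ ($s{\left(S,B \right)} = \left(S + 5\right) - 5 = \left(5 + S\right) - 5 = S$)
$k{\left(h,q \right)} = 2 q$ ($k{\left(h,q \right)} = q + q = 2 q$)
$\left(-25 + k{\left(0,-4 \right)}\right) 57 = \left(-25 + 2 \left(-4\right)\right) 57 = \left(-25 - 8\right) 57 = \left(-33\right) 57 = -1881$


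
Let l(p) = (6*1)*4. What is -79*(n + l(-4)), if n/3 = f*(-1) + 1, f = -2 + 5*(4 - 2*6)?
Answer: -12087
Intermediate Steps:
l(p) = 24 (l(p) = 6*4 = 24)
f = -42 (f = -2 + 5*(4 - 12) = -2 + 5*(-8) = -2 - 40 = -42)
n = 129 (n = 3*(-42*(-1) + 1) = 3*(42 + 1) = 3*43 = 129)
-79*(n + l(-4)) = -79*(129 + 24) = -79*153 = -12087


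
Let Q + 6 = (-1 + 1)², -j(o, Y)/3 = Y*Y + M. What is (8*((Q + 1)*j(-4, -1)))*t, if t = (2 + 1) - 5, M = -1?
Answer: 0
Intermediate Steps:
t = -2 (t = 3 - 5 = -2)
j(o, Y) = 3 - 3*Y² (j(o, Y) = -3*(Y*Y - 1) = -3*(Y² - 1) = -3*(-1 + Y²) = 3 - 3*Y²)
Q = -6 (Q = -6 + (-1 + 1)² = -6 + 0² = -6 + 0 = -6)
(8*((Q + 1)*j(-4, -1)))*t = (8*((-6 + 1)*(3 - 3*(-1)²)))*(-2) = (8*(-5*(3 - 3*1)))*(-2) = (8*(-5*(3 - 3)))*(-2) = (8*(-5*0))*(-2) = (8*0)*(-2) = 0*(-2) = 0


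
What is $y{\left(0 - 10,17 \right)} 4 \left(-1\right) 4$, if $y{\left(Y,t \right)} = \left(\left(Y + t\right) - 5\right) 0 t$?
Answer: $0$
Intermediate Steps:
$y{\left(Y,t \right)} = 0$ ($y{\left(Y,t \right)} = \left(-5 + Y + t\right) 0 t = 0 t = 0$)
$y{\left(0 - 10,17 \right)} 4 \left(-1\right) 4 = 0 \cdot 4 \left(-1\right) 4 = 0 \left(\left(-4\right) 4\right) = 0 \left(-16\right) = 0$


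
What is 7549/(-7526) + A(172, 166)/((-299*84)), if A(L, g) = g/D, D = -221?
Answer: -5237562731/5221760817 ≈ -1.0030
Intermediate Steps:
A(L, g) = -g/221 (A(L, g) = g/(-221) = g*(-1/221) = -g/221)
7549/(-7526) + A(172, 166)/((-299*84)) = 7549/(-7526) + (-1/221*166)/((-299*84)) = 7549*(-1/7526) - 166/221/(-25116) = -7549/7526 - 166/221*(-1/25116) = -7549/7526 + 83/2775318 = -5237562731/5221760817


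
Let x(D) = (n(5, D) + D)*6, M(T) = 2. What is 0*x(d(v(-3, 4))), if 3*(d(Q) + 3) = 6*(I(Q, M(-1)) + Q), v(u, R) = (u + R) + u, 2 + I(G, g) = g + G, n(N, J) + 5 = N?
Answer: 0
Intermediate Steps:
n(N, J) = -5 + N
I(G, g) = -2 + G + g (I(G, g) = -2 + (g + G) = -2 + (G + g) = -2 + G + g)
v(u, R) = R + 2*u (v(u, R) = (R + u) + u = R + 2*u)
d(Q) = -3 + 4*Q (d(Q) = -3 + (6*((-2 + Q + 2) + Q))/3 = -3 + (6*(Q + Q))/3 = -3 + (6*(2*Q))/3 = -3 + (12*Q)/3 = -3 + 4*Q)
x(D) = 6*D (x(D) = ((-5 + 5) + D)*6 = (0 + D)*6 = D*6 = 6*D)
0*x(d(v(-3, 4))) = 0*(6*(-3 + 4*(4 + 2*(-3)))) = 0*(6*(-3 + 4*(4 - 6))) = 0*(6*(-3 + 4*(-2))) = 0*(6*(-3 - 8)) = 0*(6*(-11)) = 0*(-66) = 0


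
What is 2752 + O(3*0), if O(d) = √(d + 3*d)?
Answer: 2752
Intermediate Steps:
O(d) = 2*√d (O(d) = √(4*d) = 2*√d)
2752 + O(3*0) = 2752 + 2*√(3*0) = 2752 + 2*√0 = 2752 + 2*0 = 2752 + 0 = 2752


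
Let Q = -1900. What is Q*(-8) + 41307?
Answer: 56507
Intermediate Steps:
Q*(-8) + 41307 = -1900*(-8) + 41307 = 15200 + 41307 = 56507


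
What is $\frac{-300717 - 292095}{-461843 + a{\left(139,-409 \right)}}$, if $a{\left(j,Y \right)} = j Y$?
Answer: $\frac{8982}{7859} \approx 1.1429$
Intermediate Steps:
$a{\left(j,Y \right)} = Y j$
$\frac{-300717 - 292095}{-461843 + a{\left(139,-409 \right)}} = \frac{-300717 - 292095}{-461843 - 56851} = - \frac{592812}{-461843 - 56851} = - \frac{592812}{-518694} = \left(-592812\right) \left(- \frac{1}{518694}\right) = \frac{8982}{7859}$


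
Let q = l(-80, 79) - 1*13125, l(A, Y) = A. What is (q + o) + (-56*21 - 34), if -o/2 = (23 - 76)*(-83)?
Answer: -23213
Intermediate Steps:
o = -8798 (o = -2*(23 - 76)*(-83) = -(-106)*(-83) = -2*4399 = -8798)
q = -13205 (q = -80 - 1*13125 = -80 - 13125 = -13205)
(q + o) + (-56*21 - 34) = (-13205 - 8798) + (-56*21 - 34) = -22003 + (-1176 - 34) = -22003 - 1210 = -23213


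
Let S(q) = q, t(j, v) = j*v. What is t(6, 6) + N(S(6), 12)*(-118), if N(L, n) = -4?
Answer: 508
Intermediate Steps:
t(6, 6) + N(S(6), 12)*(-118) = 6*6 - 4*(-118) = 36 + 472 = 508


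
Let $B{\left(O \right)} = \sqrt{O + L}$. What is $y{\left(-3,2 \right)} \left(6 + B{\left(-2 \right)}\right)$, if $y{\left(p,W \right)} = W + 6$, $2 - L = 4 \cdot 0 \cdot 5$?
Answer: $48$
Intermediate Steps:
$L = 2$ ($L = 2 - 4 \cdot 0 \cdot 5 = 2 - 0 \cdot 5 = 2 - 0 = 2 + 0 = 2$)
$B{\left(O \right)} = \sqrt{2 + O}$ ($B{\left(O \right)} = \sqrt{O + 2} = \sqrt{2 + O}$)
$y{\left(p,W \right)} = 6 + W$
$y{\left(-3,2 \right)} \left(6 + B{\left(-2 \right)}\right) = \left(6 + 2\right) \left(6 + \sqrt{2 - 2}\right) = 8 \left(6 + \sqrt{0}\right) = 8 \left(6 + 0\right) = 8 \cdot 6 = 48$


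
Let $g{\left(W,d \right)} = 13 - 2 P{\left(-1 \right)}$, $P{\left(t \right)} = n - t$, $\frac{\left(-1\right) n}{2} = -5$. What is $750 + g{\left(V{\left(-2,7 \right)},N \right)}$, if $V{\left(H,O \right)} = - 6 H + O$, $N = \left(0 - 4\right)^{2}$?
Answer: $741$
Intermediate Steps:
$n = 10$ ($n = \left(-2\right) \left(-5\right) = 10$)
$N = 16$ ($N = \left(-4\right)^{2} = 16$)
$V{\left(H,O \right)} = O - 6 H$
$P{\left(t \right)} = 10 - t$
$g{\left(W,d \right)} = -9$ ($g{\left(W,d \right)} = 13 - 2 \left(10 - -1\right) = 13 - 2 \left(10 + 1\right) = 13 - 2 \cdot 11 = 13 - 22 = -9$)
$750 + g{\left(V{\left(-2,7 \right)},N \right)} = 750 - 9 = 741$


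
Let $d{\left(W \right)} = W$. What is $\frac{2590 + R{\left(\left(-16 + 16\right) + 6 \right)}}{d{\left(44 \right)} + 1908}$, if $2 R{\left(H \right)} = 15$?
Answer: $\frac{5195}{3904} \approx 1.3307$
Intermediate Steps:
$R{\left(H \right)} = \frac{15}{2}$ ($R{\left(H \right)} = \frac{1}{2} \cdot 15 = \frac{15}{2}$)
$\frac{2590 + R{\left(\left(-16 + 16\right) + 6 \right)}}{d{\left(44 \right)} + 1908} = \frac{2590 + \frac{15}{2}}{44 + 1908} = \frac{5195}{2 \cdot 1952} = \frac{5195}{2} \cdot \frac{1}{1952} = \frac{5195}{3904}$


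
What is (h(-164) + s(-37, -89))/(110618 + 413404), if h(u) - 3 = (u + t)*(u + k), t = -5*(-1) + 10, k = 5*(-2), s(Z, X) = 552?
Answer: 8827/174674 ≈ 0.050534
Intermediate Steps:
k = -10
t = 15 (t = 5 + 10 = 15)
h(u) = 3 + (-10 + u)*(15 + u) (h(u) = 3 + (u + 15)*(u - 10) = 3 + (15 + u)*(-10 + u) = 3 + (-10 + u)*(15 + u))
(h(-164) + s(-37, -89))/(110618 + 413404) = ((-147 + (-164)**2 + 5*(-164)) + 552)/(110618 + 413404) = ((-147 + 26896 - 820) + 552)/524022 = (25929 + 552)*(1/524022) = 26481*(1/524022) = 8827/174674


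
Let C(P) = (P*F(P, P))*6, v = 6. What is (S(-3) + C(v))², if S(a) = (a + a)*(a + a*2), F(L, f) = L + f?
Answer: 236196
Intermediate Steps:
C(P) = 12*P² (C(P) = (P*(P + P))*6 = (P*(2*P))*6 = (2*P²)*6 = 12*P²)
S(a) = 6*a² (S(a) = (2*a)*(a + 2*a) = (2*a)*(3*a) = 6*a²)
(S(-3) + C(v))² = (6*(-3)² + 12*6²)² = (6*9 + 12*36)² = (54 + 432)² = 486² = 236196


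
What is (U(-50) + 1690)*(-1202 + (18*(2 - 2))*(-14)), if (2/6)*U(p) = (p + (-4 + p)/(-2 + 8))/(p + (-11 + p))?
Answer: -75231978/37 ≈ -2.0333e+6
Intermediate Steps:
U(p) = 3*(-2/3 + 7*p/6)/(-11 + 2*p) (U(p) = 3*((p + (-4 + p)/(-2 + 8))/(p + (-11 + p))) = 3*((p + (-4 + p)/6)/(-11 + 2*p)) = 3*((p + (-4 + p)*(1/6))/(-11 + 2*p)) = 3*((p + (-2/3 + p/6))/(-11 + 2*p)) = 3*((-2/3 + 7*p/6)/(-11 + 2*p)) = 3*(-2/3 + 7*p/6)/(-11 + 2*p))
(U(-50) + 1690)*(-1202 + (18*(2 - 2))*(-14)) = ((-4 + 7*(-50))/(2*(-11 + 2*(-50))) + 1690)*(-1202 + (18*(2 - 2))*(-14)) = ((-4 - 350)/(2*(-11 - 100)) + 1690)*(-1202 + (18*0)*(-14)) = ((1/2)*(-354)/(-111) + 1690)*(-1202 + 0*(-14)) = ((1/2)*(-1/111)*(-354) + 1690)*(-1202 + 0) = (59/37 + 1690)*(-1202) = (62589/37)*(-1202) = -75231978/37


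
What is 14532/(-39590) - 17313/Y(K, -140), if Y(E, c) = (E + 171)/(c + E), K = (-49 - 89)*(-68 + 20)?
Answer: -148145761774/8967135 ≈ -16521.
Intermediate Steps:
K = 6624 (K = -138*(-48) = 6624)
Y(E, c) = (171 + E)/(E + c)
14532/(-39590) - 17313/Y(K, -140) = 14532/(-39590) - 17313*(6624 - 140)/(171 + 6624) = 14532*(-1/39590) - 17313/(6795/6484) = -7266/19795 - 17313/((1/6484)*6795) = -7266/19795 - 17313/6795/6484 = -7266/19795 - 17313*6484/6795 = -7266/19795 - 37419164/2265 = -148145761774/8967135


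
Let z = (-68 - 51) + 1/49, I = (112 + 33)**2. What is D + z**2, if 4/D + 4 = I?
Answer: 14581238296/1030029 ≈ 14156.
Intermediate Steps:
I = 21025 (I = 145**2 = 21025)
z = -5830/49 (z = -119 + 1/49 = -5830/49 ≈ -118.98)
D = 4/21021 (D = 4/(-4 + 21025) = 4/21021 ≈ 0.00019029)
D + z**2 = 4/21021 + (-5830/49)**2 = 4/21021 + 33988900/2401 = 14581238296/1030029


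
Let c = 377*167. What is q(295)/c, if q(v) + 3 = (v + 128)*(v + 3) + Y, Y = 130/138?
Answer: 8697584/4344171 ≈ 2.0021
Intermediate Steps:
Y = 65/69 (Y = 130*(1/138) = 65/69 ≈ 0.94203)
c = 62959
q(v) = -142/69 + (3 + v)*(128 + v) (q(v) = -3 + ((v + 128)*(v + 3) + 65/69) = -3 + ((128 + v)*(3 + v) + 65/69) = -3 + ((3 + v)*(128 + v) + 65/69) = -3 + (65/69 + (3 + v)*(128 + v)) = -142/69 + (3 + v)*(128 + v))
q(295)/c = (26354/69 + 295**2 + 131*295)/62959 = (26354/69 + 87025 + 38645)*(1/62959) = (8697584/69)*(1/62959) = 8697584/4344171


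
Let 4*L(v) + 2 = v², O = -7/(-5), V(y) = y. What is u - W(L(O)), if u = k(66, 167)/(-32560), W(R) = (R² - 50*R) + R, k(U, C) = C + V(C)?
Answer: -2036457/4070000 ≈ -0.50036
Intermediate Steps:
O = 7/5 (O = -7*(-⅕) = 7/5 ≈ 1.4000)
k(U, C) = 2*C (k(U, C) = C + C = 2*C)
L(v) = -½ + v²/4
W(R) = R² - 49*R
u = -167/16280 (u = (2*167)/(-32560) = 334*(-1/32560) = -167/16280 ≈ -0.010258)
u - W(L(O)) = -167/16280 - (-½ + (7/5)²/4)*(-49 + (-½ + (7/5)²/4)) = -167/16280 - (-½ + (¼)*(49/25))*(-49 + (-½ + (¼)*(49/25))) = -167/16280 - (-½ + 49/100)*(-49 + (-½ + 49/100)) = -167/16280 - (-1)*(-49 - 1/100)/100 = -167/16280 - (-1)*(-4901)/(100*100) = -167/16280 - 1*4901/10000 = -167/16280 - 4901/10000 = -2036457/4070000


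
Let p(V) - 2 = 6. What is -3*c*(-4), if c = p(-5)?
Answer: 96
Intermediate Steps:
p(V) = 8 (p(V) = 2 + 6 = 8)
c = 8
-3*c*(-4) = -3*8*(-4) = -24*(-4) = 96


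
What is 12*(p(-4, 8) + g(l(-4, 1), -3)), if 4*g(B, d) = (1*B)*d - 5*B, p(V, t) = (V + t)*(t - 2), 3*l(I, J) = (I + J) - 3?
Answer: 336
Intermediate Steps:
l(I, J) = -1 + I/3 + J/3 (l(I, J) = ((I + J) - 3)/3 = (-3 + I + J)/3 = -1 + I/3 + J/3)
p(V, t) = (-2 + t)*(V + t) (p(V, t) = (V + t)*(-2 + t) = (-2 + t)*(V + t))
g(B, d) = -5*B/4 + B*d/4 (g(B, d) = ((1*B)*d - 5*B)/4 = (B*d - 5*B)/4 = (-5*B + B*d)/4 = -5*B/4 + B*d/4)
12*(p(-4, 8) + g(l(-4, 1), -3)) = 12*((8² - 2*(-4) - 2*8 - 4*8) + (-1 + (⅓)*(-4) + (⅓)*1)*(-5 - 3)/4) = 12*((64 + 8 - 16 - 32) + (¼)*(-1 - 4/3 + ⅓)*(-8)) = 12*(24 + (¼)*(-2)*(-8)) = 12*(24 + 4) = 12*28 = 336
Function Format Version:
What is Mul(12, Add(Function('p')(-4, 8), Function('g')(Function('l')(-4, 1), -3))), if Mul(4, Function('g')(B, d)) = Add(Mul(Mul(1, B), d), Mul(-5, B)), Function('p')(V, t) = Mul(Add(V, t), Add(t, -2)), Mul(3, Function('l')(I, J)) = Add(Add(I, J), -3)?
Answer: 336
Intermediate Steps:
Function('l')(I, J) = Add(-1, Mul(Rational(1, 3), I), Mul(Rational(1, 3), J)) (Function('l')(I, J) = Mul(Rational(1, 3), Add(Add(I, J), -3)) = Mul(Rational(1, 3), Add(-3, I, J)) = Add(-1, Mul(Rational(1, 3), I), Mul(Rational(1, 3), J)))
Function('p')(V, t) = Mul(Add(-2, t), Add(V, t)) (Function('p')(V, t) = Mul(Add(V, t), Add(-2, t)) = Mul(Add(-2, t), Add(V, t)))
Function('g')(B, d) = Add(Mul(Rational(-5, 4), B), Mul(Rational(1, 4), B, d)) (Function('g')(B, d) = Mul(Rational(1, 4), Add(Mul(Mul(1, B), d), Mul(-5, B))) = Mul(Rational(1, 4), Add(Mul(B, d), Mul(-5, B))) = Mul(Rational(1, 4), Add(Mul(-5, B), Mul(B, d))) = Add(Mul(Rational(-5, 4), B), Mul(Rational(1, 4), B, d)))
Mul(12, Add(Function('p')(-4, 8), Function('g')(Function('l')(-4, 1), -3))) = Mul(12, Add(Add(Pow(8, 2), Mul(-2, -4), Mul(-2, 8), Mul(-4, 8)), Mul(Rational(1, 4), Add(-1, Mul(Rational(1, 3), -4), Mul(Rational(1, 3), 1)), Add(-5, -3)))) = Mul(12, Add(Add(64, 8, -16, -32), Mul(Rational(1, 4), Add(-1, Rational(-4, 3), Rational(1, 3)), -8))) = Mul(12, Add(24, Mul(Rational(1, 4), -2, -8))) = Mul(12, Add(24, 4)) = Mul(12, 28) = 336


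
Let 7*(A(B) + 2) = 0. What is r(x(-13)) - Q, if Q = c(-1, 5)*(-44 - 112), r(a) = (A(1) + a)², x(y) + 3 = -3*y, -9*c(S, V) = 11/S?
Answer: 4040/3 ≈ 1346.7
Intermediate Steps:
A(B) = -2 (A(B) = -2 + (⅐)*0 = -2 + 0 = -2)
c(S, V) = -11/(9*S)
x(y) = -3 - 3*y
r(a) = (-2 + a)²
Q = -572/3 (Q = (-11/9/(-1))*(-44 - 112) = -11/9*(-1)*(-156) = (11/9)*(-156) = -572/3 ≈ -190.67)
r(x(-13)) - Q = (-2 + (-3 - 3*(-13)))² - 1*(-572/3) = (-2 + (-3 + 39))² + 572/3 = (-2 + 36)² + 572/3 = 34² + 572/3 = 1156 + 572/3 = 4040/3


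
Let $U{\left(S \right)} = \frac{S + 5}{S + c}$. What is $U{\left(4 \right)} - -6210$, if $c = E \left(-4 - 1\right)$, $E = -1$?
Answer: $6211$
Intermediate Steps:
$c = 5$ ($c = - (-4 - 1) = \left(-1\right) \left(-5\right) = 5$)
$U{\left(S \right)} = 1$ ($U{\left(S \right)} = \frac{S + 5}{S + 5} = \frac{5 + S}{5 + S} = 1$)
$U{\left(4 \right)} - -6210 = 1 - -6210 = 1 + 6210 = 6211$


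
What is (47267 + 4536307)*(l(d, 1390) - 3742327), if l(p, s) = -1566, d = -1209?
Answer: -17160410613582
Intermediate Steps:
(47267 + 4536307)*(l(d, 1390) - 3742327) = (47267 + 4536307)*(-1566 - 3742327) = 4583574*(-3743893) = -17160410613582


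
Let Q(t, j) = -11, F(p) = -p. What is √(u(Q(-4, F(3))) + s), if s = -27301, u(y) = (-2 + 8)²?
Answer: I*√27265 ≈ 165.12*I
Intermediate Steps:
u(y) = 36 (u(y) = 6² = 36)
√(u(Q(-4, F(3))) + s) = √(36 - 27301) = √(-27265) = I*√27265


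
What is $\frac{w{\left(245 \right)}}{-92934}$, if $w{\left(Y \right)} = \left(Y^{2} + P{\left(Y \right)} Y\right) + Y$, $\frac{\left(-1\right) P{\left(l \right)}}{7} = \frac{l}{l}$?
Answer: $- \frac{58555}{92934} \approx -0.63007$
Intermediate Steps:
$P{\left(l \right)} = -7$ ($P{\left(l \right)} = - 7 \frac{l}{l} = \left(-7\right) 1 = -7$)
$w{\left(Y \right)} = Y^{2} - 6 Y$ ($w{\left(Y \right)} = \left(Y^{2} - 7 Y\right) + Y = Y^{2} - 6 Y$)
$\frac{w{\left(245 \right)}}{-92934} = \frac{245 \left(-6 + 245\right)}{-92934} = 245 \cdot 239 \left(- \frac{1}{92934}\right) = 58555 \left(- \frac{1}{92934}\right) = - \frac{58555}{92934}$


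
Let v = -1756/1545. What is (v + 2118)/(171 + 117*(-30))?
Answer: -467222/736965 ≈ -0.63398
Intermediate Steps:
v = -1756/1545 (v = -1756*1/1545 = -1756/1545 ≈ -1.1366)
(v + 2118)/(171 + 117*(-30)) = (-1756/1545 + 2118)/(171 + 117*(-30)) = 3270554/(1545*(171 - 3510)) = (3270554/1545)/(-3339) = (3270554/1545)*(-1/3339) = -467222/736965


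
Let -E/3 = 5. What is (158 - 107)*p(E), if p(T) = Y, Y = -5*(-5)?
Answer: 1275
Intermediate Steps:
E = -15 (E = -3*5 = -15)
Y = 25
p(T) = 25
(158 - 107)*p(E) = (158 - 107)*25 = 51*25 = 1275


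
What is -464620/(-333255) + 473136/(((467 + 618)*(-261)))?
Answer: -44617988/161321055 ≈ -0.27658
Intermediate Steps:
-464620/(-333255) + 473136/(((467 + 618)*(-261))) = -464620*(-1/333255) + 473136/((1085*(-261))) = 7148/5127 + 473136/(-283185) = 7148/5127 + 473136*(-1/283185) = 7148/5127 - 157712/94395 = -44617988/161321055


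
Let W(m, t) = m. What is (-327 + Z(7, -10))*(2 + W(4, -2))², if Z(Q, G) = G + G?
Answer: -12492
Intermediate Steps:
Z(Q, G) = 2*G
(-327 + Z(7, -10))*(2 + W(4, -2))² = (-327 + 2*(-10))*(2 + 4)² = (-327 - 20)*6² = -347*36 = -12492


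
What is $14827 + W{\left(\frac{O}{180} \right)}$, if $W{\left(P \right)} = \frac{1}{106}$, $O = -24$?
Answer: $\frac{1571663}{106} \approx 14827.0$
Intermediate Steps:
$W{\left(P \right)} = \frac{1}{106}$
$14827 + W{\left(\frac{O}{180} \right)} = 14827 + \frac{1}{106} = \frac{1571663}{106}$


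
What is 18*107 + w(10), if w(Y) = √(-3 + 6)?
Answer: 1926 + √3 ≈ 1927.7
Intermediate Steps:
w(Y) = √3
18*107 + w(10) = 18*107 + √3 = 1926 + √3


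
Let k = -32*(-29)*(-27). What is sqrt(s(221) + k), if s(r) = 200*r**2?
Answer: 2*sqrt(2435786) ≈ 3121.4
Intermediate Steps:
k = -25056 (k = 928*(-27) = -25056)
sqrt(s(221) + k) = sqrt(200*221**2 - 25056) = sqrt(200*48841 - 25056) = sqrt(9768200 - 25056) = sqrt(9743144) = 2*sqrt(2435786)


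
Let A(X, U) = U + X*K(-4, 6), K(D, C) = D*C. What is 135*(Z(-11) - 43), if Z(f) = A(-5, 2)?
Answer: 10665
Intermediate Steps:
K(D, C) = C*D
A(X, U) = U - 24*X (A(X, U) = U + X*(6*(-4)) = U + X*(-24) = U - 24*X)
Z(f) = 122 (Z(f) = 2 - 24*(-5) = 2 + 120 = 122)
135*(Z(-11) - 43) = 135*(122 - 43) = 135*79 = 10665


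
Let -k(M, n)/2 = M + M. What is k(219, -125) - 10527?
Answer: -11403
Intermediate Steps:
k(M, n) = -4*M (k(M, n) = -2*(M + M) = -4*M)
k(219, -125) - 10527 = -4*219 - 10527 = -876 - 10527 = -11403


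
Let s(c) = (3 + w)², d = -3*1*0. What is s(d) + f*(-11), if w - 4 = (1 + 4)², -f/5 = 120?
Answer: 7624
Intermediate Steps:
f = -600 (f = -5*120 = -600)
d = 0 (d = -3*0 = 0)
w = 29 (w = 4 + (1 + 4)² = 4 + 5² = 4 + 25 = 29)
s(c) = 1024 (s(c) = (3 + 29)² = 32² = 1024)
s(d) + f*(-11) = 1024 - 600*(-11) = 1024 + 6600 = 7624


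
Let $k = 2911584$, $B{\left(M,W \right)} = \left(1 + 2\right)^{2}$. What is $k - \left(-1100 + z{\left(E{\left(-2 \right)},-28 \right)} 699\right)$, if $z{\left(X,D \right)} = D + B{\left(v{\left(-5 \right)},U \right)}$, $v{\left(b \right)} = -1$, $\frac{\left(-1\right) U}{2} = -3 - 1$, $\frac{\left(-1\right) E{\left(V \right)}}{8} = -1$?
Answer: $2925965$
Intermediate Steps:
$E{\left(V \right)} = 8$ ($E{\left(V \right)} = \left(-8\right) \left(-1\right) = 8$)
$U = 8$ ($U = - 2 \left(-3 - 1\right) = \left(-2\right) \left(-4\right) = 8$)
$B{\left(M,W \right)} = 9$ ($B{\left(M,W \right)} = 3^{2} = 9$)
$z{\left(X,D \right)} = 9 + D$ ($z{\left(X,D \right)} = D + 9 = 9 + D$)
$k - \left(-1100 + z{\left(E{\left(-2 \right)},-28 \right)} 699\right) = 2911584 - \left(-1100 + \left(9 - 28\right) 699\right) = 2911584 - \left(-1100 - 13281\right) = 2911584 - -14381 = 2911584 + 14381 = 2925965$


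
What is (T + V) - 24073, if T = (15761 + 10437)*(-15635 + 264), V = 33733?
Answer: -402679798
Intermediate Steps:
T = -402689458 (T = 26198*(-15371) = -402689458)
(T + V) - 24073 = (-402689458 + 33733) - 24073 = -402655725 - 24073 = -402679798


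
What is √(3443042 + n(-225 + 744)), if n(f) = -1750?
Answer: 2*√860323 ≈ 1855.1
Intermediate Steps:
√(3443042 + n(-225 + 744)) = √(3443042 - 1750) = √3441292 = 2*√860323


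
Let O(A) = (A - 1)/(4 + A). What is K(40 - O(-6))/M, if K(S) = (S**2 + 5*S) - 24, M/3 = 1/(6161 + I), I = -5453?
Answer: 351817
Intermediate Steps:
O(A) = (-1 + A)/(4 + A)
M = 1/236 (M = 3/(6161 - 5453) = 3/708 = 3*(1/708) = 1/236 ≈ 0.0042373)
K(S) = -24 + S**2 + 5*S
K(40 - O(-6))/M = (-24 + (40 - (-1 - 6)/(4 - 6))**2 + 5*(40 - (-1 - 6)/(4 - 6)))/(1/236) = (-24 + (40 - (-7)/(-2))**2 + 5*(40 - (-7)/(-2)))*236 = (-24 + (40 - (-1)*(-7)/2)**2 + 5*(40 - (-1)*(-7)/2))*236 = (-24 + (40 - 1*7/2)**2 + 5*(40 - 1*7/2))*236 = (-24 + (40 - 7/2)**2 + 5*(40 - 7/2))*236 = (-24 + (73/2)**2 + 5*(73/2))*236 = (-24 + 5329/4 + 365/2)*236 = (5963/4)*236 = 351817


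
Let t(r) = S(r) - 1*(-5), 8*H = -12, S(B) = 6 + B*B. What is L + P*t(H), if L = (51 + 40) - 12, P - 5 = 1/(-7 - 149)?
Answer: 90583/624 ≈ 145.17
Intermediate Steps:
P = 779/156 (P = 5 + 1/(-7 - 149) = 5 + 1/(-156) = 5 - 1/156 = 779/156 ≈ 4.9936)
S(B) = 6 + B²
L = 79 (L = 91 - 12 = 79)
H = -3/2 (H = (⅛)*(-12) = -3/2 ≈ -1.5000)
t(r) = 11 + r² (t(r) = (6 + r²) - 1*(-5) = (6 + r²) + 5 = 11 + r²)
L + P*t(H) = 79 + 779*(11 + (-3/2)²)/156 = 79 + 779*(11 + 9/4)/156 = 79 + (779/156)*(53/4) = 79 + 41287/624 = 90583/624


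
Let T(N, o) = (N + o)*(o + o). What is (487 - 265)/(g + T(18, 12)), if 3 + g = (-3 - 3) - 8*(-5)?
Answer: 222/751 ≈ 0.29561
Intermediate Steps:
T(N, o) = 2*o*(N + o) (T(N, o) = (N + o)*(2*o) = 2*o*(N + o))
g = 31 (g = -3 + ((-3 - 3) - 8*(-5)) = -3 + (-6 + 40) = -3 + 34 = 31)
(487 - 265)/(g + T(18, 12)) = (487 - 265)/(31 + 2*12*(18 + 12)) = 222/(31 + 2*12*30) = 222/(31 + 720) = 222/751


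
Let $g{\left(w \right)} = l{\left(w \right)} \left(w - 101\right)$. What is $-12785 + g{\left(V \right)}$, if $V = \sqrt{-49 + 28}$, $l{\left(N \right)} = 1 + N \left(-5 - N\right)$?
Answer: $-14902 + 527 i \sqrt{21} \approx -14902.0 + 2415.0 i$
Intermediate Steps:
$V = i \sqrt{21}$ ($V = \sqrt{-21} = i \sqrt{21} \approx 4.5826 i$)
$g{\left(w \right)} = \left(-101 + w\right) \left(1 - w^{2} - 5 w\right)$ ($g{\left(w \right)} = \left(1 - w^{2} - 5 w\right) \left(w - 101\right) = \left(1 - w^{2} - 5 w\right) \left(-101 + w\right) = \left(-101 + w\right) \left(1 - w^{2} - 5 w\right)$)
$-12785 + g{\left(V \right)} = -12785 - \left(-101 + i \sqrt{21}\right) \left(-1 + \left(i \sqrt{21}\right)^{2} + 5 i \sqrt{21}\right) = -12785 - \left(-101 + i \sqrt{21}\right) \left(-1 - 21 + 5 i \sqrt{21}\right) = -12785 - \left(-101 + i \sqrt{21}\right) \left(-22 + 5 i \sqrt{21}\right)$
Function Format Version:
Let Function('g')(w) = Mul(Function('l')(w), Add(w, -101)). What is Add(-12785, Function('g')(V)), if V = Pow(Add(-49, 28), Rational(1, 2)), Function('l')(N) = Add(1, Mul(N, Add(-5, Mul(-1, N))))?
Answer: Add(-14902, Mul(527, I, Pow(21, Rational(1, 2)))) ≈ Add(-14902., Mul(2415.0, I))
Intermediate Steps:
V = Mul(I, Pow(21, Rational(1, 2))) (V = Pow(-21, Rational(1, 2)) = Mul(I, Pow(21, Rational(1, 2))) ≈ Mul(4.5826, I))
Function('g')(w) = Mul(Add(-101, w), Add(1, Mul(-1, Pow(w, 2)), Mul(-5, w))) (Function('g')(w) = Mul(Add(1, Mul(-1, Pow(w, 2)), Mul(-5, w)), Add(w, -101)) = Mul(Add(1, Mul(-1, Pow(w, 2)), Mul(-5, w)), Add(-101, w)) = Mul(Add(-101, w), Add(1, Mul(-1, Pow(w, 2)), Mul(-5, w))))
Add(-12785, Function('g')(V)) = Add(-12785, Mul(-1, Add(-101, Mul(I, Pow(21, Rational(1, 2)))), Add(-1, Pow(Mul(I, Pow(21, Rational(1, 2))), 2), Mul(5, Mul(I, Pow(21, Rational(1, 2))))))) = Add(-12785, Mul(-1, Add(-101, Mul(I, Pow(21, Rational(1, 2)))), Add(-1, -21, Mul(5, I, Pow(21, Rational(1, 2)))))) = Add(-12785, Mul(-1, Add(-101, Mul(I, Pow(21, Rational(1, 2)))), Add(-22, Mul(5, I, Pow(21, Rational(1, 2))))))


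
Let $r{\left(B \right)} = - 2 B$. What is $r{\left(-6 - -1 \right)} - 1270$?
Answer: $-1260$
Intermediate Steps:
$r{\left(-6 - -1 \right)} - 1270 = - 2 \left(-6 - -1\right) - 1270 = - 2 \left(-6 + 1\right) - 1270 = \left(-2\right) \left(-5\right) - 1270 = 10 - 1270 = -1260$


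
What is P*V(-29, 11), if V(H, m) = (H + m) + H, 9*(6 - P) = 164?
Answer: 5170/9 ≈ 574.44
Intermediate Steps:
P = -110/9 (P = 6 - ⅑*164 = 6 - 164/9 = -110/9 ≈ -12.222)
V(H, m) = m + 2*H
P*V(-29, 11) = -110*(11 + 2*(-29))/9 = -110*(11 - 58)/9 = -110/9*(-47) = 5170/9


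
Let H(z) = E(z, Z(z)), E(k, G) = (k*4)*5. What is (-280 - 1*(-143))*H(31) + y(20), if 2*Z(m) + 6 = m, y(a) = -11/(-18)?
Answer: -1528909/18 ≈ -84939.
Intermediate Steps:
y(a) = 11/18 (y(a) = -11*(-1/18) = 11/18)
Z(m) = -3 + m/2
E(k, G) = 20*k (E(k, G) = (4*k)*5 = 20*k)
H(z) = 20*z
(-280 - 1*(-143))*H(31) + y(20) = (-280 - 1*(-143))*(20*31) + 11/18 = (-280 + 143)*620 + 11/18 = -137*620 + 11/18 = -84940 + 11/18 = -1528909/18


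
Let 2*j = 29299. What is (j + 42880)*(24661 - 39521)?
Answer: -854888370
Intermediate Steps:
j = 29299/2 (j = (½)*29299 = 29299/2 ≈ 14650.)
(j + 42880)*(24661 - 39521) = (29299/2 + 42880)*(24661 - 39521) = (115059/2)*(-14860) = -854888370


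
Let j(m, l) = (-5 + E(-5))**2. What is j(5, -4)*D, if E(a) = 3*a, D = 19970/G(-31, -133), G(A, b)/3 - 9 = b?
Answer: -1997000/93 ≈ -21473.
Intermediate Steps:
G(A, b) = 27 + 3*b
D = -9985/186 (D = 19970/(27 + 3*(-133)) = 19970/(27 - 399) = 19970/(-372) = 19970*(-1/372) = -9985/186 ≈ -53.683)
j(m, l) = 400 (j(m, l) = (-5 + 3*(-5))**2 = (-5 - 15)**2 = (-20)**2 = 400)
j(5, -4)*D = 400*(-9985/186) = -1997000/93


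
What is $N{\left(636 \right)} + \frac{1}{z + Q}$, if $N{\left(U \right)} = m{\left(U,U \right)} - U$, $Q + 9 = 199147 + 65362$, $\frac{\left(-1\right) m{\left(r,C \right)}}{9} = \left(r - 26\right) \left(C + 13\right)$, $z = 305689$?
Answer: $- \frac{2031951749093}{570189} \approx -3.5636 \cdot 10^{6}$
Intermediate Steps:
$m{\left(r,C \right)} = - 9 \left(-26 + r\right) \left(13 + C\right)$ ($m{\left(r,C \right)} = - 9 \left(r - 26\right) \left(C + 13\right) = - 9 \left(-26 + r\right) \left(13 + C\right)$)
$Q = 264500$ ($Q = -9 + \left(199147 + 65362\right) = -9 + 264509 = 264500$)
$N{\left(U \right)} = 3042 - 9 U^{2} + 116 U$ ($N{\left(U \right)} = \left(3042 - 117 U + 234 U - 9 U U\right) - U = \left(3042 - 117 U + 234 U - 9 U^{2}\right) - U = \left(3042 - 9 U^{2} + 117 U\right) - U = 3042 - 9 U^{2} + 116 U$)
$N{\left(636 \right)} + \frac{1}{z + Q} = \left(3042 - 9 \cdot 636^{2} + 116 \cdot 636\right) + \frac{1}{305689 + 264500} = \left(3042 - 3640464 + 73776\right) + \frac{1}{570189} = -3563646 + \frac{1}{570189} = - \frac{2031951749093}{570189}$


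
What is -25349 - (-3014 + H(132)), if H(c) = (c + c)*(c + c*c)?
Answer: -4657119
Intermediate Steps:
H(c) = 2*c*(c + c**2) (H(c) = (2*c)*(c + c**2) = 2*c*(c + c**2))
-25349 - (-3014 + H(132)) = -25349 - (-3014 + 2*132**2*(1 + 132)) = -25349 - (-3014 + 2*17424*133) = -25349 - (-3014 + 4634784) = -25349 - 1*4631770 = -25349 - 4631770 = -4657119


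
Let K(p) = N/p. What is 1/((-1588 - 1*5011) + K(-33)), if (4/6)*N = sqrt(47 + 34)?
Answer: -22/145187 ≈ -0.00015153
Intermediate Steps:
N = 27/2 (N = 3*sqrt(47 + 34)/2 = 3*sqrt(81)/2 = (3/2)*9 = 27/2 ≈ 13.500)
K(p) = 27/(2*p)
1/((-1588 - 1*5011) + K(-33)) = 1/((-1588 - 1*5011) + (27/2)/(-33)) = 1/((-1588 - 5011) + (27/2)*(-1/33)) = 1/(-6599 - 9/22) = 1/(-145187/22) = -22/145187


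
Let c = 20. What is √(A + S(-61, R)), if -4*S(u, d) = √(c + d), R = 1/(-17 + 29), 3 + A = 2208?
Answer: √(317520 - 6*√723)/12 ≈ 46.945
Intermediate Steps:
A = 2205 (A = -3 + 2208 = 2205)
R = 1/12 ≈ 0.083333
S(u, d) = -√(20 + d)/4
√(A + S(-61, R)) = √(2205 - √(20 + 1/12)/4) = √(2205 - √723/24)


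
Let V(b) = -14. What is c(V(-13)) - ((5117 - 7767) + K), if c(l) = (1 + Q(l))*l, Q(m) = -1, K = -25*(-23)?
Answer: 2075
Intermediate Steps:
K = 575
c(l) = 0 (c(l) = (1 - 1)*l = 0*l = 0)
c(V(-13)) - ((5117 - 7767) + K) = 0 - ((5117 - 7767) + 575) = 0 - (-2650 + 575) = 0 - 1*(-2075) = 0 + 2075 = 2075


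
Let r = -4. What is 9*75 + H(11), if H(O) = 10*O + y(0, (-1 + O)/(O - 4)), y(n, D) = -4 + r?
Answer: 777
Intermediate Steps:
y(n, D) = -8 (y(n, D) = -4 - 4 = -8)
H(O) = -8 + 10*O (H(O) = 10*O - 8 = -8 + 10*O)
9*75 + H(11) = 9*75 + (-8 + 10*11) = 675 + (-8 + 110) = 675 + 102 = 777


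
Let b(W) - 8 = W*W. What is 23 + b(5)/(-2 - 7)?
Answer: 58/3 ≈ 19.333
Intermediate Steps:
b(W) = 8 + W**2 (b(W) = 8 + W*W = 8 + W**2)
23 + b(5)/(-2 - 7) = 23 + (8 + 5**2)/(-2 - 7) = 23 + (8 + 25)/(-9) = 23 - 1/9*33 = 23 - 11/3 = 58/3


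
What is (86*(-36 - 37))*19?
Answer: -119282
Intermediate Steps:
(86*(-36 - 37))*19 = (86*(-73))*19 = -6278*19 = -119282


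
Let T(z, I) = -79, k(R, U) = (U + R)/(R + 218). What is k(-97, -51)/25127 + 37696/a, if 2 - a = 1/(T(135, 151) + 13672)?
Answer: 1557889300530796/82652376895 ≈ 18849.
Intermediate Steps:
k(R, U) = (R + U)/(218 + R)
a = 27185/13593 (a = 2 - 1/(-79 + 13672) = 2 - 1/13593 = 27185/13593 ≈ 1.9999)
k(-97, -51)/25127 + 37696/a = ((-97 - 51)/(218 - 97))/25127 + 37696/(27185/13593) = (-148/121)*(1/25127) + 37696*(13593/27185) = ((1/121)*(-148))*(1/25127) + 512401728/27185 = -148/121*1/25127 + 512401728/27185 = -148/3040367 + 512401728/27185 = 1557889300530796/82652376895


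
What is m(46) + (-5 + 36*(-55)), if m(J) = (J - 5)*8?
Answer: -1657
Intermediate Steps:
m(J) = -40 + 8*J (m(J) = (-5 + J)*8 = -40 + 8*J)
m(46) + (-5 + 36*(-55)) = (-40 + 8*46) + (-5 + 36*(-55)) = (-40 + 368) + (-5 - 1980) = 328 - 1985 = -1657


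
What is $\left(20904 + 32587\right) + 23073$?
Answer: $76564$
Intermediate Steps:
$\left(20904 + 32587\right) + 23073 = 53491 + 23073 = 76564$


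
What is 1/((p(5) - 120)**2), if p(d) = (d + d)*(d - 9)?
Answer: 1/25600 ≈ 3.9063e-5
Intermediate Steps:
p(d) = 2*d*(-9 + d) (p(d) = (2*d)*(-9 + d) = 2*d*(-9 + d))
1/((p(5) - 120)**2) = 1/((2*5*(-9 + 5) - 120)**2) = 1/((2*5*(-4) - 120)**2) = 1/((-40 - 120)**2) = 1/((-160)**2) = 1/25600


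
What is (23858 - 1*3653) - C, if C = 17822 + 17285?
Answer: -14902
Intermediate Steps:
C = 35107
(23858 - 1*3653) - C = (23858 - 1*3653) - 1*35107 = (23858 - 3653) - 35107 = 20205 - 35107 = -14902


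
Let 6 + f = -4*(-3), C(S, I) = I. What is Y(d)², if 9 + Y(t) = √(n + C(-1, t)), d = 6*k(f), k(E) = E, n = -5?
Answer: (9 - √31)² ≈ 11.780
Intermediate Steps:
f = 6 (f = -6 - 4*(-3) = -6 + 12 = 6)
d = 36 (d = 6*6 = 36)
Y(t) = -9 + √(-5 + t)
Y(d)² = (-9 + √(-5 + 36))² = (-9 + √31)²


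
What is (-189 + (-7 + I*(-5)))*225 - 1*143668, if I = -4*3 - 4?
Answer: -169768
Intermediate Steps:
I = -16 (I = -12 - 4 = -16)
(-189 + (-7 + I*(-5)))*225 - 1*143668 = (-189 + (-7 - 16*(-5)))*225 - 1*143668 = (-189 + (-7 + 80))*225 - 143668 = (-189 + 73)*225 - 143668 = -116*225 - 143668 = -26100 - 143668 = -169768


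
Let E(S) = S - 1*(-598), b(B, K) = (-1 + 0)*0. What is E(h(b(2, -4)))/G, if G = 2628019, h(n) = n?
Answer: 598/2628019 ≈ 0.00022755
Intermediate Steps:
b(B, K) = 0 (b(B, K) = -1*0 = 0)
E(S) = 598 + S (E(S) = S + 598 = 598 + S)
E(h(b(2, -4)))/G = (598 + 0)/2628019 = 598*(1/2628019) = 598/2628019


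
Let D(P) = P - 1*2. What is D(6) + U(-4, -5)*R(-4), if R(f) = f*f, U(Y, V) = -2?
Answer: -28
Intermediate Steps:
D(P) = -2 + P (D(P) = P - 2 = -2 + P)
R(f) = f²
D(6) + U(-4, -5)*R(-4) = (-2 + 6) - 2*(-4)² = 4 - 2*16 = 4 - 32 = -28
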